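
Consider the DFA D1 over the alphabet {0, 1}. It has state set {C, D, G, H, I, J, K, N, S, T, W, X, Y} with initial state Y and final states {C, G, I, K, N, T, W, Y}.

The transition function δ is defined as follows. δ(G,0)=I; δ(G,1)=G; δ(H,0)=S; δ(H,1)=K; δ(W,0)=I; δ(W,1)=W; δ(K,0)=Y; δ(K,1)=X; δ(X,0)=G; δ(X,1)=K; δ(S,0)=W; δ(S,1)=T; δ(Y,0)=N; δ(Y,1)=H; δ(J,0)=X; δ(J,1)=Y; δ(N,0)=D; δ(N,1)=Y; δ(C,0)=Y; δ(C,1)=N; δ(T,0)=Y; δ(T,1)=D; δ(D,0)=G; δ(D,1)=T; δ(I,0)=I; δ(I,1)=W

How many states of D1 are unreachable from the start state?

Starting at Y and following transitions, the reachable set is {D, G, H, I, K, N, S, T, W, X, Y}. That leaves C, J unreachable — 2 in total.

2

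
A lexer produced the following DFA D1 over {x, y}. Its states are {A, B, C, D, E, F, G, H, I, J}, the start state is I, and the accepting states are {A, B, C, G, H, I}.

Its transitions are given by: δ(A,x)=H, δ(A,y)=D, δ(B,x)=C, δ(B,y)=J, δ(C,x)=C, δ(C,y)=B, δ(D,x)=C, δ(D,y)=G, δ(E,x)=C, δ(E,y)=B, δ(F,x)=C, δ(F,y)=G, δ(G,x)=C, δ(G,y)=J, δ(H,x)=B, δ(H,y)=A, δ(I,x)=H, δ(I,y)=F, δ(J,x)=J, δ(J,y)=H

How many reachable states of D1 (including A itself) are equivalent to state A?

States {E} cannot be reached from the start state, so discard them.
Start with accepting vs non-accepting: {A,B,C,G,H,I} | {D,F,J}.
On input y, block {A,B,C,G,H,I} splits into {A,B,G,I} and {C,H}.
Split {D,F,J} by δ(·,x) → {D,F} and {J}.
Refine {A,B,G,I} on symbol y: members go to different blocks, giving {A,I} and {B,G}.
Split {C,H} by δ(·,x) → {C} and {H}.
No further refinement is possible. Final partition (6 blocks): {A,I} | {D,F} | {C} | {J} | {B,G} | {H}.
State A belongs to the block {A,I}, which has 2 states.

2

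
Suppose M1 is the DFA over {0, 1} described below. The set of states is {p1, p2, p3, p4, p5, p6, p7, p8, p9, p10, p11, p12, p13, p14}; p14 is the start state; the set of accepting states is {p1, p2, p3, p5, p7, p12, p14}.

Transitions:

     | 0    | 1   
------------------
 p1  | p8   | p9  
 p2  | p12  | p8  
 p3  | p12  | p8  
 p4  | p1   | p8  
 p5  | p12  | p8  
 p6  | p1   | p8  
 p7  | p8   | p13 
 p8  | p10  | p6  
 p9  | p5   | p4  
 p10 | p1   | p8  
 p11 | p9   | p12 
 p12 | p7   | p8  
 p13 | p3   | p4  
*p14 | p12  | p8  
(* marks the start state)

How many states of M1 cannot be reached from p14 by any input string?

2

No path from p14 leads to p2, p11; the other 12 states are all reachable.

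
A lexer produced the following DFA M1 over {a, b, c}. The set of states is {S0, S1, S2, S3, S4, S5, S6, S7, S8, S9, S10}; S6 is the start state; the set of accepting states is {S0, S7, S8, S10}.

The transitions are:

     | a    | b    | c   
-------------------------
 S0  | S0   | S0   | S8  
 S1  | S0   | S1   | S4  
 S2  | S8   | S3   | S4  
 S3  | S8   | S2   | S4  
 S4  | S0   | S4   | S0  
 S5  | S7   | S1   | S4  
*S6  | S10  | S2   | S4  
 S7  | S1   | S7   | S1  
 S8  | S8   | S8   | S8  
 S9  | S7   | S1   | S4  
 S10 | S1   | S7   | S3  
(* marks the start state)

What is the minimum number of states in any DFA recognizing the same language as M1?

5

First remove the unreachable states {S5,S9}; 9 states remain.
Initial partition by acceptance: {S0,S7,S8,S10} | {S1,S2,S3,S4,S6}.
Refine {S0,S7,S8,S10} on symbol a: members go to different blocks, giving {S0,S8} and {S7,S10}.
On input a, block {S1,S2,S3,S4,S6} splits into {S1,S2,S3,S4} and {S6}.
Split {S1,S2,S3,S4} by δ(·,c) → {S1,S2,S3} and {S4}.
No further refinement is possible. Final partition (5 blocks): {S0,S8} | {S1,S2,S3} | {S7,S10} | {S6} | {S4}.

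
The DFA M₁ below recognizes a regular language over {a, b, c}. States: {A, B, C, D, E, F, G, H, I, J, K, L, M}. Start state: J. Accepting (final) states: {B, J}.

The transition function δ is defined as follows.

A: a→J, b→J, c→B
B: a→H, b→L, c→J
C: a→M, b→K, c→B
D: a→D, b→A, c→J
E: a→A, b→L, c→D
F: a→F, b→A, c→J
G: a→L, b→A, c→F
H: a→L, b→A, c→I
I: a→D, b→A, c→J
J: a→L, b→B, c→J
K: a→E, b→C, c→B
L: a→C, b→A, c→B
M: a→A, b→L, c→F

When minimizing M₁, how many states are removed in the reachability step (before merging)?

1

Starting at J and following transitions, the reachable set is {A, B, C, D, E, F, H, I, J, K, L, M}. That leaves G unreachable — 1 in total.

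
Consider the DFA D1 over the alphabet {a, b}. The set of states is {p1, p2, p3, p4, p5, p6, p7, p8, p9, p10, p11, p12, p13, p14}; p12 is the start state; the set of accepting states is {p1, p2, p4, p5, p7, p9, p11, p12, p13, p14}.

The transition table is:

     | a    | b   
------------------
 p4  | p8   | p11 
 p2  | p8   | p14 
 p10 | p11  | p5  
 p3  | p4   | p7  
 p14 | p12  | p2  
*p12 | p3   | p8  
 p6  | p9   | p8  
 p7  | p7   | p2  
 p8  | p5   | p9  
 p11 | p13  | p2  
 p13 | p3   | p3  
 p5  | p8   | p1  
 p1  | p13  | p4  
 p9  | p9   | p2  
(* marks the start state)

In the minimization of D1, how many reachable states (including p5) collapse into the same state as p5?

3

First remove the unreachable states {p6,p10}; 12 states remain.
P0 = {p1,p2,p4,p5,p7,p9,p11,p12,p13,p14} | {p3,p8}.
On input a, block {p1,p2,p4,p5,p7,p9,p11,p12,p13,p14} splits into {p1,p7,p9,p11,p14} and {p2,p4,p5,p12,p13}.
On input a, block {p1,p7,p9,p11,p14} splits into {p1,p11,p14} and {p7,p9}.
Split {p2,p4,p5,p12,p13} by δ(·,b) → {p2,p4,p5} and {p12,p13}.
No further refinement is possible. Final partition (5 blocks): {p1,p11,p14} | {p3,p8} | {p2,p4,p5} | {p7,p9} | {p12,p13}.
The equivalence class containing p5 is {p2,p4,p5}, of size 3.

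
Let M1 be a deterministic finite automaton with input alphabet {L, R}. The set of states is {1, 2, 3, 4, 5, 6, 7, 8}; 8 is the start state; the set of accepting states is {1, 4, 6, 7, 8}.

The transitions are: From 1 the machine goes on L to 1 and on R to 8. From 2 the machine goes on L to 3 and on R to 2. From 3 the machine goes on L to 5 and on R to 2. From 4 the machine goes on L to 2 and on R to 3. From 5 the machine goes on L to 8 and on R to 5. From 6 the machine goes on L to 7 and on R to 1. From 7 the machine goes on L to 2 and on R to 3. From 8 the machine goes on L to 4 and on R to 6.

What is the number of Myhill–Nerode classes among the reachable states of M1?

7

Start with accepting vs non-accepting: {1,4,6,7,8} | {2,3,5}.
Refine {1,4,6,7,8} on symbol L: members go to different blocks, giving {1,6,8} and {4,7}.
Split {1,6,8} by δ(·,L) → {6,8} and {1}.
Refine {6,8} on symbol R: members go to different blocks, giving {6} and {8}.
Refine {2,3,5} on symbol L: members go to different blocks, giving {2,3} and {5}.
Refine {2,3} on symbol L: members go to different blocks, giving {2} and {3}.
The partition is now stable with 7 blocks: {6} | {2} | {4,7} | {1} | {8} | {5} | {3}.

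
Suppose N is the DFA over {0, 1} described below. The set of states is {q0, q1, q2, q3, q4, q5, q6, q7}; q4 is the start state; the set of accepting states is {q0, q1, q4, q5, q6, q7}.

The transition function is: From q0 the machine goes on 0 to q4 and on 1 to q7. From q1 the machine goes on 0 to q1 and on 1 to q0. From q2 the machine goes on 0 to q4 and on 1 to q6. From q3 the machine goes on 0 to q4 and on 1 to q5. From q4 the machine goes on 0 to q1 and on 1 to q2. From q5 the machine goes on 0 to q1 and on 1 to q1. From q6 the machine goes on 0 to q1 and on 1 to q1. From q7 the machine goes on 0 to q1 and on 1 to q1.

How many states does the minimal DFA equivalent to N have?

First remove the unreachable states {q3,q5}; 6 states remain.
Initial partition by acceptance: {q0,q1,q4,q6,q7} | {q2}.
Refine {q0,q1,q4,q6,q7} on symbol 1: members go to different blocks, giving {q0,q1,q6,q7} and {q4}.
Split {q0,q1,q6,q7} by δ(·,0) → {q1,q6,q7} and {q0}.
Split {q1,q6,q7} by δ(·,1) → {q6,q7} and {q1}.
The partition is now stable with 5 blocks: {q6,q7} | {q2} | {q4} | {q0} | {q1}.

5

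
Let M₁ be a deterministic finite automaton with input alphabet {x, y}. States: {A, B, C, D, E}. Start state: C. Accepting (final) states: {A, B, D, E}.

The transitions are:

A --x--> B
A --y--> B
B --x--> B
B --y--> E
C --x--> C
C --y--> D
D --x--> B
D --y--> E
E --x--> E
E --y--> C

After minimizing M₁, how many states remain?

Reachable states from the start: {B,C,D,E}. Unreachable: {A} — drop them.
P0 = {B,D,E} | {C}.
On input y, block {B,D,E} splits into {B,D} and {E}.
Stable partition: {B,D} | {C} | {E} — 3 equivalence classes.

3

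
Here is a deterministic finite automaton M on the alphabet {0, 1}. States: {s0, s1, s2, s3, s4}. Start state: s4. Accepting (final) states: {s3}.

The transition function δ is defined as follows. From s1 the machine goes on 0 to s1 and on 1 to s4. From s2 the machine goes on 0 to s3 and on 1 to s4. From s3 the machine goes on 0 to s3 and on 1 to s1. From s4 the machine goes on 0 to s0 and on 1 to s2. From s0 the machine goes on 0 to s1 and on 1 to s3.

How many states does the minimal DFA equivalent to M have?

P0 = {s3} | {s0,s1,s2,s4}.
Split {s0,s1,s2,s4} by δ(·,0) → {s0,s1,s4} and {s2}.
Refine {s0,s1,s4} on symbol 1: members go to different blocks, giving {s0} and {s1} and {s4}.
Stable partition: {s3} | {s0} | {s2} | {s1} | {s4} — 5 equivalence classes.

5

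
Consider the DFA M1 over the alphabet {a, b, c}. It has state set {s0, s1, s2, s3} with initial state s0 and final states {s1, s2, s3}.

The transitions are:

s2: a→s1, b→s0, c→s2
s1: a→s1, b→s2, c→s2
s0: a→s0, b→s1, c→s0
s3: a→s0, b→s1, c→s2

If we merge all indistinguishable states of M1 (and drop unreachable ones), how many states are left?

Reachable states from the start: {s0,s1,s2}. Unreachable: {s3} — drop them.
Start with accepting vs non-accepting: {s1,s2} | {s0}.
Split {s1,s2} by δ(·,b) → {s1} and {s2}.
The partition is now stable with 3 blocks: {s1} | {s0} | {s2}.

3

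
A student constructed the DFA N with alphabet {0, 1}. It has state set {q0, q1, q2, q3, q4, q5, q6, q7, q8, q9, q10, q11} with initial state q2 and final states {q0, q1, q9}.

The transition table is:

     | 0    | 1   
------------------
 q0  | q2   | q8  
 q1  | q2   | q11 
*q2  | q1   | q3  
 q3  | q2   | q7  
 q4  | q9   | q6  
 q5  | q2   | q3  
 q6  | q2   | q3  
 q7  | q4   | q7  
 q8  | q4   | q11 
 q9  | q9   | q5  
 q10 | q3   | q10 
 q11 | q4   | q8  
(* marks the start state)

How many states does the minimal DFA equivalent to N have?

First remove the unreachable states {q0,q10}; 10 states remain.
Start with accepting vs non-accepting: {q1,q9} | {q2,q3,q4,q5,q6,q7,q8,q11}.
On input 0, block {q1,q9} splits into {q1} and {q9}.
On input 0, block {q2,q3,q4,q5,q6,q7,q8,q11} splits into {q3,q5,q6,q7,q8,q11} and {q2} and {q4}.
Refine {q3,q5,q6,q7,q8,q11} on symbol 0: members go to different blocks, giving {q3,q5,q6} and {q7,q8,q11}.
Refine {q3,q5,q6} on symbol 1: members go to different blocks, giving {q5,q6} and {q3}.
The partition is now stable with 7 blocks: {q1} | {q5,q6} | {q9} | {q2} | {q4} | {q7,q8,q11} | {q3}.

7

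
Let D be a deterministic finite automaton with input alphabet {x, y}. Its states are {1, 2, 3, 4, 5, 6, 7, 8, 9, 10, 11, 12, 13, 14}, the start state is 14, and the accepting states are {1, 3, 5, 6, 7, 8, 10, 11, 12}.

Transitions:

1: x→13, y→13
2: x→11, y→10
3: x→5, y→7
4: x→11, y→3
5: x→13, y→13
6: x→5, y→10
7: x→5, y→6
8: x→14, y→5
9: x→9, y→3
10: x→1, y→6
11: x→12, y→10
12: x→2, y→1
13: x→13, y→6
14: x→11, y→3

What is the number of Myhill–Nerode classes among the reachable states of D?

6

First remove the unreachable states {4,8,9}; 11 states remain.
P0 = {1,3,5,6,7,10,11,12} | {2,13,14}.
On input x, block {1,3,5,6,7,10,11,12} splits into {3,6,7,10,11} and {1,5,12}.
Refine {2,13,14} on symbol x: members go to different blocks, giving {2,14} and {13}.
Split {1,5,12} by δ(·,x) → {1,5} and {12}.
Split {3,6,7,10,11} by δ(·,x) → {3,6,7,10} and {11}.
The partition is now stable with 6 blocks: {3,6,7,10} | {2,14} | {1,5} | {13} | {12} | {11}.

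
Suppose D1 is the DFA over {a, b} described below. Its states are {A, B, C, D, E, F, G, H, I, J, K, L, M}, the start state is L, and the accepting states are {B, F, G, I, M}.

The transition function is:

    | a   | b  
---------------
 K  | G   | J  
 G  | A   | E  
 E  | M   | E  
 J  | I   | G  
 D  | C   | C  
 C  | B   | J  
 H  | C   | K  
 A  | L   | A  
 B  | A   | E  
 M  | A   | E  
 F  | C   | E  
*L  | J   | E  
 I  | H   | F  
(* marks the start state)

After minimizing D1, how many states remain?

9

First remove the unreachable states {D}; 12 states remain.
Initial partition by acceptance: {B,F,G,I,M} | {A,C,E,H,J,K,L}.
Refine {B,F,G,I,M} on symbol b: members go to different blocks, giving {B,F,G,M} and {I}.
Refine {A,C,E,H,J,K,L} on symbol a: members go to different blocks, giving {A,H,L} and {C,E,K} and {J}.
Refine {B,F,G,M} on symbol a: members go to different blocks, giving {B,G,M} and {F}.
Refine {A,H,L} on symbol a: members go to different blocks, giving {A} and {H} and {L}.
Split {C,E,K} by δ(·,b) → {C,K} and {E}.
No further refinement is possible. Final partition (9 blocks): {B,G,M} | {A} | {I} | {C,K} | {J} | {F} | {H} | {L} | {E}.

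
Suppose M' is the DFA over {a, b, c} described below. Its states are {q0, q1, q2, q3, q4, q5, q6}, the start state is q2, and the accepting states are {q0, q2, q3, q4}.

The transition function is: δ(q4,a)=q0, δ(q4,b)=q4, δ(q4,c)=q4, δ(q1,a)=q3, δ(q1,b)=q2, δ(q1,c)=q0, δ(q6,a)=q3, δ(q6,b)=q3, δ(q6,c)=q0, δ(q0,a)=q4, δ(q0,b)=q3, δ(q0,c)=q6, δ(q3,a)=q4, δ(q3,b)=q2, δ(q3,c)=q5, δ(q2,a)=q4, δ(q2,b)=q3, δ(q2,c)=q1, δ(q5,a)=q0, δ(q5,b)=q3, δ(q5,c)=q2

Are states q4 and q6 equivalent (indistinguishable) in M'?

No

Every state is reachable, so we keep all 7.
P0 = {q0,q2,q3,q4} | {q1,q5,q6}.
On input c, block {q0,q2,q3,q4} splits into {q0,q2,q3} and {q4}.
The partition is now stable with 3 blocks: {q0,q2,q3} | {q1,q5,q6} | {q4}.
q4 and q6 end up in different blocks, so they are distinguishable. For instance, the string 'ε' is accepted from only q4.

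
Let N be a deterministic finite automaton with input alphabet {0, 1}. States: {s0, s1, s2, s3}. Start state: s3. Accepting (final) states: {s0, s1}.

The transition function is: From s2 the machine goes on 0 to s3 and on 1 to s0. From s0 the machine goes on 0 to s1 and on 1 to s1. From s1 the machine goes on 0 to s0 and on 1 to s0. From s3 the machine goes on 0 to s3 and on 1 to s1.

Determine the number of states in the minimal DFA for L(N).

Reachable states from the start: {s0,s1,s3}. Unreachable: {s2} — drop them.
P0 = {s0,s1} | {s3}.
The partition is now stable with 2 blocks: {s0,s1} | {s3}.

2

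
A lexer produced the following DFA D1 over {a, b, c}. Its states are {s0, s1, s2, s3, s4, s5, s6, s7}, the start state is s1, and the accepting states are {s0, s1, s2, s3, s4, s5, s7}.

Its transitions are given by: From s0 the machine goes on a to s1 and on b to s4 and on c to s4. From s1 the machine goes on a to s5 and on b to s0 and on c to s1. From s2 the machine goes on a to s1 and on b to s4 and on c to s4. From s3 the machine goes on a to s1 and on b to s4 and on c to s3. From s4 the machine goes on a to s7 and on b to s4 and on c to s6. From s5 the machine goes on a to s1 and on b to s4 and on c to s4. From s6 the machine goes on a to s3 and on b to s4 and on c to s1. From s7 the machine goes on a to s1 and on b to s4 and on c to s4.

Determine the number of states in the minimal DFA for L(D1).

First remove the unreachable states {s2}; 7 states remain.
Initial partition by acceptance: {s0,s1,s3,s4,s5,s7} | {s6}.
Split {s0,s1,s3,s4,s5,s7} by δ(·,c) → {s0,s1,s3,s5,s7} and {s4}.
Refine {s0,s1,s3,s5,s7} on symbol b: members go to different blocks, giving {s0,s3,s5,s7} and {s1}.
On input c, block {s0,s3,s5,s7} splits into {s0,s5,s7} and {s3}.
Stable partition: {s0,s5,s7} | {s6} | {s4} | {s1} | {s3} — 5 equivalence classes.

5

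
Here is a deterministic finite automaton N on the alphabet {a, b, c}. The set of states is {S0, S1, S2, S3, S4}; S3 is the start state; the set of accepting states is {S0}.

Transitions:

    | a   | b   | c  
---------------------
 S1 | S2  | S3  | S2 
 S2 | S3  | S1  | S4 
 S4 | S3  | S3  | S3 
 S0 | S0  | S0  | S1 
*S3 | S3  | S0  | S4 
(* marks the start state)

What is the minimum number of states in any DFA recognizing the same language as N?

Start with accepting vs non-accepting: {S0} | {S1,S2,S3,S4}.
Split {S1,S2,S3,S4} by δ(·,b) → {S1,S2,S4} and {S3}.
Refine {S1,S2,S4} on symbol a: members go to different blocks, giving {S2,S4} and {S1}.
On input b, block {S2,S4} splits into {S2} and {S4}.
No further refinement is possible. Final partition (5 blocks): {S0} | {S2} | {S3} | {S1} | {S4}.

5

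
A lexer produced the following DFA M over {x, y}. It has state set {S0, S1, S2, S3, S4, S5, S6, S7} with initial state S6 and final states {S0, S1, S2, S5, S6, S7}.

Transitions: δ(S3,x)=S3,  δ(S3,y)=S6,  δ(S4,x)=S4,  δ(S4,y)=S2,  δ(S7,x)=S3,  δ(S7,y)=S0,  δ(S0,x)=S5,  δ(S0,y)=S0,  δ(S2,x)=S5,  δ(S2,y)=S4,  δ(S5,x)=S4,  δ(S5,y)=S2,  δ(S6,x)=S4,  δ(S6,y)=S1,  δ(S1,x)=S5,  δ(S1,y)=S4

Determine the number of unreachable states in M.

3

Starting at S6 and following transitions, the reachable set is {S1, S2, S4, S5, S6}. That leaves S0, S3, S7 unreachable — 3 in total.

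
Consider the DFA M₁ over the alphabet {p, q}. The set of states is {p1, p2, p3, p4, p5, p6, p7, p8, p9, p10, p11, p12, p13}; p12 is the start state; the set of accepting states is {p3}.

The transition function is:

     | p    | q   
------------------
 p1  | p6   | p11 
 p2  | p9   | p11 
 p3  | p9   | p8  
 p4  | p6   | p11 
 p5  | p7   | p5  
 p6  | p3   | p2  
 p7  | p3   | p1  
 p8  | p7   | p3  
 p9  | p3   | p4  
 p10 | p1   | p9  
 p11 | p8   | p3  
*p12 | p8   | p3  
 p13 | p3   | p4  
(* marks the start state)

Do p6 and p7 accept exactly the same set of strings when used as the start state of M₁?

Reachable states from the start: {p1,p2,p3,p4,p6,p7,p8,p9,p11,p12}. Unreachable: {p5,p10,p13} — drop them.
P0 = {p3} | {p1,p2,p4,p6,p7,p8,p9,p11,p12}.
Refine {p1,p2,p4,p6,p7,p8,p9,p11,p12} on symbol p: members go to different blocks, giving {p1,p2,p4,p8,p11,p12} and {p6,p7,p9}.
Refine {p1,p2,p4,p8,p11,p12} on symbol p: members go to different blocks, giving {p1,p2,p4,p8} and {p11,p12}.
On input q, block {p1,p2,p4,p8} splits into {p1,p2,p4} and {p8}.
No further refinement is possible. Final partition (5 blocks): {p3} | {p1,p2,p4} | {p6,p7,p9} | {p11,p12} | {p8}.
p6 and p7 lie in the same block of the stable partition, so they are equivalent — no string distinguishes them.

Yes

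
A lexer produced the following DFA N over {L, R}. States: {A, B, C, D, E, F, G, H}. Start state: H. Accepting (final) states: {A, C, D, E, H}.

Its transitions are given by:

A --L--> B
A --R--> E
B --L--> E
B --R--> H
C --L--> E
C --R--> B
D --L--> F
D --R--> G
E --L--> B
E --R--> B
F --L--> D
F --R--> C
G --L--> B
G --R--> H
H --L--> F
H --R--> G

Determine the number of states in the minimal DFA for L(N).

First remove the unreachable states {A}; 7 states remain.
P0 = {C,D,E,H} | {B,F,G}.
Split {C,D,E,H} by δ(·,L) → {D,E,H} and {C}.
On input L, block {B,F,G} splits into {B,F} and {G}.
On input R, block {D,E,H} splits into {D,H} and {E}.
Split {B,F} by δ(·,L) → {B} and {F}.
No further refinement is possible. Final partition (6 blocks): {D,H} | {B} | {C} | {G} | {E} | {F}.

6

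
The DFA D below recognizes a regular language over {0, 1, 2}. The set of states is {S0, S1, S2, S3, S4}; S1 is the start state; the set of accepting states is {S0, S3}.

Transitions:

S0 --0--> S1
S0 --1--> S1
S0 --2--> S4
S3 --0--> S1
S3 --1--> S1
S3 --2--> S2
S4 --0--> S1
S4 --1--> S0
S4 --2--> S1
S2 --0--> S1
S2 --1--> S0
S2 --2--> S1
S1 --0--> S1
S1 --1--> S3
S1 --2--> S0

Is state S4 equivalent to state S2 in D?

Every state is reachable, so we keep all 5.
Start with accepting vs non-accepting: {S0,S3} | {S1,S2,S4}.
Refine {S1,S2,S4} on symbol 2: members go to different blocks, giving {S2,S4} and {S1}.
No further refinement is possible. Final partition (3 blocks): {S0,S3} | {S2,S4} | {S1}.
S4 and S2 lie in the same block of the stable partition, so they are equivalent — no string distinguishes them.

Yes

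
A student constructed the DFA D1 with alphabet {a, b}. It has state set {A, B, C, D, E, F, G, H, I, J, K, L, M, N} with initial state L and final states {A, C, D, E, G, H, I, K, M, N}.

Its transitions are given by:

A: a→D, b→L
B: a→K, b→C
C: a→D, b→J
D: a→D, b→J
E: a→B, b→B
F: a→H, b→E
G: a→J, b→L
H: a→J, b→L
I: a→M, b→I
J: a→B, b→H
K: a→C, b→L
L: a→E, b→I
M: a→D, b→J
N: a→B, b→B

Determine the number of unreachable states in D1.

4

Starting at L and following transitions, the reachable set is {B, C, D, E, H, I, J, K, L, M}. That leaves A, F, G, N unreachable — 4 in total.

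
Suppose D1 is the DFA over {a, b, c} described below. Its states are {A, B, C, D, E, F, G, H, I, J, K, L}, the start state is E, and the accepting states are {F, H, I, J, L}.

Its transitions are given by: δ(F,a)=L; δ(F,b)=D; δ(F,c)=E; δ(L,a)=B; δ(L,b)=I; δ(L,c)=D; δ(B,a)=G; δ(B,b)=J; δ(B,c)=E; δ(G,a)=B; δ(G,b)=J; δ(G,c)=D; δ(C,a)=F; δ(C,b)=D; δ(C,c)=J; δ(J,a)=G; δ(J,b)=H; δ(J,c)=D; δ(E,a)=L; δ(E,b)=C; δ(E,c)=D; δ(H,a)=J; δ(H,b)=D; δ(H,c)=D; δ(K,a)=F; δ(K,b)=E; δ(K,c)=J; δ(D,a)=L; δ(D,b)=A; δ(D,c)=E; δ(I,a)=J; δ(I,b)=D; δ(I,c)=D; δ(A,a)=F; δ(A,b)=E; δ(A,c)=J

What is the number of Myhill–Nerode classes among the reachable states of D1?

First remove the unreachable states {K}; 11 states remain.
Initial partition by acceptance: {F,H,I,J,L} | {A,B,C,D,E,G}.
Split {F,H,I,J,L} by δ(·,a) → {F,H,I} and {J,L}.
On input a, block {A,B,C,D,E,G} splits into {A,C} and {B,G} and {D,E}.
The partition is now stable with 5 blocks: {F,H,I} | {A,C} | {J,L} | {B,G} | {D,E}.

5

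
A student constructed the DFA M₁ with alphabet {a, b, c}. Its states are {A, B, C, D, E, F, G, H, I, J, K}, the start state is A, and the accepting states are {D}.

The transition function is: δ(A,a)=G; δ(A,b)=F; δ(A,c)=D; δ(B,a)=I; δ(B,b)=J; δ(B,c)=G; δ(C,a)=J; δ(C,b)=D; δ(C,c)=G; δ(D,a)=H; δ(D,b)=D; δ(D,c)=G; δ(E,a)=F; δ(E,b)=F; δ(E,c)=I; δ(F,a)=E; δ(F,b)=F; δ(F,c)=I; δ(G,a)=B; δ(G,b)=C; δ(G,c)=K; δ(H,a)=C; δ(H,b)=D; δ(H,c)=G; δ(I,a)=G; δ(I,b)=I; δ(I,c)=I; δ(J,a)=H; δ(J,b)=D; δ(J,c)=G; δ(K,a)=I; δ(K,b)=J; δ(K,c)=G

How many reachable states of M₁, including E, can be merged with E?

2

All states are reachable from the start state.
P0 = {D} | {A,B,C,E,F,G,H,I,J,K}.
Split {A,B,C,E,F,G,H,I,J,K} by δ(·,b) → {A,B,E,F,G,I,K} and {C,H,J}.
Split {A,B,E,F,G,I,K} by δ(·,b) → {A,E,F,I} and {B,G,K}.
Refine {A,E,F,I} on symbol a: members go to different blocks, giving {A,I} and {E,F}.
On input b, block {A,I} splits into {A} and {I}.
On input a, block {B,G,K} splits into {B,K} and {G}.
The partition is now stable with 7 blocks: {D} | {A} | {C,H,J} | {B,K} | {E,F} | {I} | {G}.
State E belongs to the block {E,F}, which has 2 states.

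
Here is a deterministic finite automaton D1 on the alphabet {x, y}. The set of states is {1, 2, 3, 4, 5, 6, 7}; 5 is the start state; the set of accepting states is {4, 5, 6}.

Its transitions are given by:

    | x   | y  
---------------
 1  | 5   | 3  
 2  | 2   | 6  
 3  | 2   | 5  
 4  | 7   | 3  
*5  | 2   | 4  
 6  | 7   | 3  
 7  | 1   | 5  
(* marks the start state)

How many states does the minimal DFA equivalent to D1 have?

Every state is reachable, so we keep all 7.
Initial partition by acceptance: {4,5,6} | {1,2,3,7}.
On input y, block {4,5,6} splits into {4,6} and {5}.
On input x, block {1,2,3,7} splits into {2,3,7} and {1}.
On input x, block {2,3,7} splits into {2,3} and {7}.
Split {2,3} by δ(·,y) → {2} and {3}.
Stable partition: {4,6} | {2} | {5} | {1} | {7} | {3} — 6 equivalence classes.

6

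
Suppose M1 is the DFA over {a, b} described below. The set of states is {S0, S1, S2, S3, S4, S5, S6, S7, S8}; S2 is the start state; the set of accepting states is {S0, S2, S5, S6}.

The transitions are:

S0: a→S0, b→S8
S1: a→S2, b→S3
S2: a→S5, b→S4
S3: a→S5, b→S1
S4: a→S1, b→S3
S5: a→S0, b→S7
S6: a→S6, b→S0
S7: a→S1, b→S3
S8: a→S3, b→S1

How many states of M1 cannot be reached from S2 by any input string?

No path from S2 leads to S6; the other 8 states are all reachable.

1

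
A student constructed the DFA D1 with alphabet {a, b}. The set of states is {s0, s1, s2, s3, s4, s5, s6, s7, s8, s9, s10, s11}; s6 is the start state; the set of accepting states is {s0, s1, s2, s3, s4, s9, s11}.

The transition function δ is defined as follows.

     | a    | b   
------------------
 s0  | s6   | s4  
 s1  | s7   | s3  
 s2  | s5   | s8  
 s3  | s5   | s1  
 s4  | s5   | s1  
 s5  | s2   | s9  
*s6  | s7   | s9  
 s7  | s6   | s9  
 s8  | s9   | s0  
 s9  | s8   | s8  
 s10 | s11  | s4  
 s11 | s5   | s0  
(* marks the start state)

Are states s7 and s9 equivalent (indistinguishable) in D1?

No

Reachable states from the start: {s0,s1,s2,s3,s4,s5,s6,s7,s8,s9}. Unreachable: {s10,s11} — drop them.
P0 = {s0,s1,s2,s3,s4,s9} | {s5,s6,s7,s8}.
Split {s0,s1,s2,s3,s4,s9} by δ(·,b) → {s0,s1,s3,s4} and {s2,s9}.
On input a, block {s5,s6,s7,s8} splits into {s5,s8} and {s6,s7}.
Split {s0,s1,s3,s4} by δ(·,a) → {s0,s1} and {s3,s4}.
On input b, block {s5,s8} splits into {s5} and {s8}.
Split {s2,s9} by δ(·,a) → {s2} and {s9}.
Stable partition: {s0,s1} | {s5} | {s2} | {s6,s7} | {s3,s4} | {s8} | {s9} — 7 equivalence classes.
s7 and s9 end up in different blocks, so they are distinguishable. For instance, the string 'ε' is accepted from only s9.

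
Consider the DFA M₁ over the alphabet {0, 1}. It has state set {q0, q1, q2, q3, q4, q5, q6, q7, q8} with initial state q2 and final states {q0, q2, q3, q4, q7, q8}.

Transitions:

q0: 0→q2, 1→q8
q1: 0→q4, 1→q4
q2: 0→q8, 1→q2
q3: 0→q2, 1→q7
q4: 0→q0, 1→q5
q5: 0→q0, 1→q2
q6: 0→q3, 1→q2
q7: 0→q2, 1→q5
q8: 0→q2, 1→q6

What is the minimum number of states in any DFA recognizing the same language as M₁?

4

Reachable states from the start: {q0,q2,q3,q5,q6,q7,q8}. Unreachable: {q1,q4} — drop them.
Initial partition by acceptance: {q0,q2,q3,q7,q8} | {q5,q6}.
On input 1, block {q0,q2,q3,q7,q8} splits into {q0,q2,q3} and {q7,q8}.
Refine {q0,q2,q3} on symbol 0: members go to different blocks, giving {q0,q3} and {q2}.
No further refinement is possible. Final partition (4 blocks): {q0,q3} | {q5,q6} | {q7,q8} | {q2}.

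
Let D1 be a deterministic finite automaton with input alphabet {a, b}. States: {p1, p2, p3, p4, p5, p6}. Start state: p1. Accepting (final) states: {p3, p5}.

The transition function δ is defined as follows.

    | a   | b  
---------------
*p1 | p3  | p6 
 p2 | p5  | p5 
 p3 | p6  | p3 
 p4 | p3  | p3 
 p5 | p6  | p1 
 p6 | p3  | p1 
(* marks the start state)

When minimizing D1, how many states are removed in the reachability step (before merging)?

No path from p1 leads to p2, p4, p5; the other 3 states are all reachable.

3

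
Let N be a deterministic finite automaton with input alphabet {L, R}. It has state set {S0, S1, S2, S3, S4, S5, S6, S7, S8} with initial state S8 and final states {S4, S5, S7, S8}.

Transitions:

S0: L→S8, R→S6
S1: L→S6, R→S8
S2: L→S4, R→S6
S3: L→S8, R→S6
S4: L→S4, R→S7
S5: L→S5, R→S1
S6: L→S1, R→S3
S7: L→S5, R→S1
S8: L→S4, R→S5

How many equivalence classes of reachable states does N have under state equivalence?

States {S0,S2} cannot be reached from the start state, so discard them.
Start with accepting vs non-accepting: {S4,S5,S7,S8} | {S1,S3,S6}.
Split {S4,S5,S7,S8} by δ(·,R) → {S4,S8} and {S5,S7}.
On input L, block {S1,S3,S6} splits into {S1,S6} and {S3}.
Split {S1,S6} by δ(·,R) → {S1} and {S6}.
Stable partition: {S4,S8} | {S1} | {S5,S7} | {S3} | {S6} — 5 equivalence classes.

5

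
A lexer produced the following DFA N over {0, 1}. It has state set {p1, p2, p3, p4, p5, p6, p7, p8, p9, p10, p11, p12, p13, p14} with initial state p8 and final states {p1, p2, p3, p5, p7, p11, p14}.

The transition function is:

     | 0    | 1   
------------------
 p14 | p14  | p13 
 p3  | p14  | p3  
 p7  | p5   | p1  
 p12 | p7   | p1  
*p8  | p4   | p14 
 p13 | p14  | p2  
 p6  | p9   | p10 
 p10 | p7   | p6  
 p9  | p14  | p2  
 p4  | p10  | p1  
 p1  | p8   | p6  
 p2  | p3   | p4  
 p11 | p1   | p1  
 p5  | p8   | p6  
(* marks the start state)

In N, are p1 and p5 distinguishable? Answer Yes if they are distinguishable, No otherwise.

No

Reachable states from the start: {p1,p2,p3,p4,p5,p6,p7,p8,p9,p10,p13,p14}. Unreachable: {p11,p12} — drop them.
Start with accepting vs non-accepting: {p1,p2,p3,p5,p7,p14} | {p4,p6,p8,p9,p10,p13}.
On input 0, block {p1,p2,p3,p5,p7,p14} splits into {p2,p3,p7,p14} and {p1,p5}.
Split {p2,p3,p7,p14} by δ(·,0) → {p2,p3,p14} and {p7}.
Refine {p2,p3,p14} on symbol 1: members go to different blocks, giving {p2,p14} and {p3}.
Refine {p2,p14} on symbol 0: members go to different blocks, giving {p2} and {p14}.
Refine {p4,p6,p8,p9,p10,p13} on symbol 0: members go to different blocks, giving {p4,p6,p8} and {p9,p13} and {p10}.
Refine {p4,p6,p8} on symbol 0: members go to different blocks, giving {p4} and {p6} and {p8}.
Stable partition: {p2} | {p4} | {p1,p5} | {p7} | {p3} | {p14} | {p9,p13} | {p10} | {p6} | {p8} — 10 equivalence classes.
p1 and p5 lie in the same block of the stable partition, so they are equivalent — no string distinguishes them.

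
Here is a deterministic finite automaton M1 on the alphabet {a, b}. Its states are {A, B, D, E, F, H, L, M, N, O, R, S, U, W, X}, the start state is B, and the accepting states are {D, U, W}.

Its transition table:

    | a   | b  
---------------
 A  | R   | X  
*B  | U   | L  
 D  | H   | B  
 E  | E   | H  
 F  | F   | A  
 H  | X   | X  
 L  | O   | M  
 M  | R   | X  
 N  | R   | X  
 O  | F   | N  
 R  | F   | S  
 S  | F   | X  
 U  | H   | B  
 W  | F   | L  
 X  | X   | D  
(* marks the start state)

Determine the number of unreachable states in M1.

BFS from B reaches {A, B, D, F, H, L, M, N, O, R, S, U, X}; the 2 state(s) E, W are never visited.

2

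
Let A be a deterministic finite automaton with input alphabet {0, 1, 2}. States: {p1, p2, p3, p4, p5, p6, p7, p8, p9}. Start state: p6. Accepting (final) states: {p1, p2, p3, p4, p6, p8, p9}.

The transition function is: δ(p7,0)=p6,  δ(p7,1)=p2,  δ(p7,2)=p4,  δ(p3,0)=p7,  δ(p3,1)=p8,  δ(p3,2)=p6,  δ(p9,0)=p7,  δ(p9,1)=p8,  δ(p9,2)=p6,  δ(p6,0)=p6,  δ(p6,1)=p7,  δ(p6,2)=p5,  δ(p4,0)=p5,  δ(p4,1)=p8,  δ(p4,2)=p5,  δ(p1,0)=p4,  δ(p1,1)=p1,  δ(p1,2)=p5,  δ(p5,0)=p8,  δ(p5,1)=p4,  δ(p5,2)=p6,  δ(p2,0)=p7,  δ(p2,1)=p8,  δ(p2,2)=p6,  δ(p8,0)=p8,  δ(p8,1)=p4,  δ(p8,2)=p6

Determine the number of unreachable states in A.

3

No path from p6 leads to p1, p3, p9; the other 6 states are all reachable.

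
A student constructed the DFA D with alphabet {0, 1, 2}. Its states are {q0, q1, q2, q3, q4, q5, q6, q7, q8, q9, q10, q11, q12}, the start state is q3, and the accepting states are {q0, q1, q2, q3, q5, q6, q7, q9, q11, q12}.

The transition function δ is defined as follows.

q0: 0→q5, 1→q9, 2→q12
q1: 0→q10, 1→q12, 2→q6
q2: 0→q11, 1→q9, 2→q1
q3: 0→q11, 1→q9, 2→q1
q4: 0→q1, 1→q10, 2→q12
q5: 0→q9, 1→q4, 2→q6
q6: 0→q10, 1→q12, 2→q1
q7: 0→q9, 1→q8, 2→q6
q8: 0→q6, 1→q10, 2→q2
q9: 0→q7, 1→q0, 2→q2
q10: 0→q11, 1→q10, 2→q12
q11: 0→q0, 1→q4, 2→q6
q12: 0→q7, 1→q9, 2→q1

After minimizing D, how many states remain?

6

P0 = {q0,q1,q2,q3,q5,q6,q7,q9,q11,q12} | {q4,q8,q10}.
Split {q0,q1,q2,q3,q5,q6,q7,q9,q11,q12} by δ(·,0) → {q0,q2,q3,q5,q7,q9,q11,q12} and {q1,q6}.
Split {q0,q2,q3,q5,q7,q9,q11,q12} by δ(·,1) → {q0,q2,q3,q9,q12} and {q5,q7,q11}.
On input 2, block {q0,q2,q3,q9,q12} splits into {q2,q3,q12} and {q0,q9}.
Split {q4,q8,q10} by δ(·,0) → {q4,q8} and {q10}.
The partition is now stable with 6 blocks: {q2,q3,q12} | {q4,q8} | {q1,q6} | {q5,q7,q11} | {q0,q9} | {q10}.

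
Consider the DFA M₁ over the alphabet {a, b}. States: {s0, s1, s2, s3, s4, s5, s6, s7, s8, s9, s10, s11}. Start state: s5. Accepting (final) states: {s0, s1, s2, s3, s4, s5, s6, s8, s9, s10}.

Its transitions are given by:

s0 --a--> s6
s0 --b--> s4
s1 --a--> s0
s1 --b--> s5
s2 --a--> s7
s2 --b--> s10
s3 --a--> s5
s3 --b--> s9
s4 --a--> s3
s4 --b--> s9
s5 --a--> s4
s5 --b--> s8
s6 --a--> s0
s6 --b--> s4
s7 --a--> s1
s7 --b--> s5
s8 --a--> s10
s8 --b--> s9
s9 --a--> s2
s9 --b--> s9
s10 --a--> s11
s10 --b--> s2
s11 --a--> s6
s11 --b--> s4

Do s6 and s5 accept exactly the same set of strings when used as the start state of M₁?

No

Every state is reachable, so we keep all 12.
Initial partition by acceptance: {s0,s1,s2,s3,s4,s5,s6,s8,s9,s10} | {s7,s11}.
Split {s0,s1,s2,s3,s4,s5,s6,s8,s9,s10} by δ(·,a) → {s0,s1,s3,s4,s5,s6,s8,s9} and {s2,s10}.
On input a, block {s0,s1,s3,s4,s5,s6,s8,s9} splits into {s0,s1,s3,s4,s5,s6} and {s8,s9}.
On input b, block {s0,s1,s3,s4,s5,s6} splits into {s0,s1,s6} and {s3,s4,s5}.
No further refinement is possible. Final partition (5 blocks): {s0,s1,s6} | {s7,s11} | {s2,s10} | {s8,s9} | {s3,s4,s5}.
s6 and s5 end up in different blocks, so they are distinguishable. For instance, the string 'baa' is accepted from only s6.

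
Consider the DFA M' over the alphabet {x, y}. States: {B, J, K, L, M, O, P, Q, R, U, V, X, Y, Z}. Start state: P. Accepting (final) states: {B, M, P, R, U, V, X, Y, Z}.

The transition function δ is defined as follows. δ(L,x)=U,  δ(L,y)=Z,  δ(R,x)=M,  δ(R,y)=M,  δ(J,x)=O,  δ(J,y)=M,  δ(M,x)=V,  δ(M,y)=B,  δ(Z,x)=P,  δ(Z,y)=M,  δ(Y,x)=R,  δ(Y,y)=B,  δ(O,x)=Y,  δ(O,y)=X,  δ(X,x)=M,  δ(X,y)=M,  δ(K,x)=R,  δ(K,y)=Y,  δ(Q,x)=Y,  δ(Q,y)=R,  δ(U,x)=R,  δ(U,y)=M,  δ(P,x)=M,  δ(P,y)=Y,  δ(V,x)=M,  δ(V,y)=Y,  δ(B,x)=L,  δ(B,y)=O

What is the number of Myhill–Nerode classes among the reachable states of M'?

Reachable states from the start: {B,L,M,O,P,R,U,V,X,Y,Z}. Unreachable: {J,K,Q} — drop them.
Start with accepting vs non-accepting: {B,M,P,R,U,V,X,Y,Z} | {L,O}.
Split {B,M,P,R,U,V,X,Y,Z} by δ(·,x) → {M,P,R,U,V,X,Y,Z} and {B}.
Split {M,P,R,U,V,X,Y,Z} by δ(·,y) → {P,R,U,V,X,Z} and {M,Y}.
Split {P,R,U,V,X,Z} by δ(·,x) → {P,R,V,X} and {U,Z}.
On input x, block {L,O} splits into {O} and {L}.
Stable partition: {P,R,V,X} | {O} | {B} | {M,Y} | {U,Z} | {L} — 6 equivalence classes.

6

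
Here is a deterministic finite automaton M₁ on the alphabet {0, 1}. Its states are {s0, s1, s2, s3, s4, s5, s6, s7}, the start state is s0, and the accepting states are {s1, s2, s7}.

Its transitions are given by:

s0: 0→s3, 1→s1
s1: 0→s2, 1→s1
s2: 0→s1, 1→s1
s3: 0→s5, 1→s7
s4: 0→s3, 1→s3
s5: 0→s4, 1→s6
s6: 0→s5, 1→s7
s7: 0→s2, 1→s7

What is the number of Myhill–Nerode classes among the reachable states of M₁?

All states are reachable from the start state.
Start with accepting vs non-accepting: {s1,s2,s7} | {s0,s3,s4,s5,s6}.
On input 1, block {s0,s3,s4,s5,s6} splits into {s0,s3,s6} and {s4,s5}.
On input 0, block {s0,s3,s6} splits into {s3,s6} and {s0}.
On input 0, block {s4,s5} splits into {s4} and {s5}.
No further refinement is possible. Final partition (5 blocks): {s1,s2,s7} | {s3,s6} | {s4} | {s0} | {s5}.

5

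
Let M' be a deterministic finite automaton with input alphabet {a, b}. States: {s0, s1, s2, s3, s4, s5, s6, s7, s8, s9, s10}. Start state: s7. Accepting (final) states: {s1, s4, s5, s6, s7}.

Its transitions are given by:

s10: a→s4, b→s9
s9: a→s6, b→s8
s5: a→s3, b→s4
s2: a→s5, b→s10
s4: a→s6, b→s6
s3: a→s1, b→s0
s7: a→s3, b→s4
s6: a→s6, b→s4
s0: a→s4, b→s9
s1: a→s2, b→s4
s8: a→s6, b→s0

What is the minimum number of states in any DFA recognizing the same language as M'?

P0 = {s1,s4,s5,s6,s7} | {s0,s2,s3,s8,s9,s10}.
On input a, block {s1,s4,s5,s6,s7} splits into {s1,s5,s7} and {s4,s6}.
Refine {s0,s2,s3,s8,s9,s10} on symbol a: members go to different blocks, giving {s0,s8,s9,s10} and {s2,s3}.
The partition is now stable with 4 blocks: {s1,s5,s7} | {s0,s8,s9,s10} | {s4,s6} | {s2,s3}.

4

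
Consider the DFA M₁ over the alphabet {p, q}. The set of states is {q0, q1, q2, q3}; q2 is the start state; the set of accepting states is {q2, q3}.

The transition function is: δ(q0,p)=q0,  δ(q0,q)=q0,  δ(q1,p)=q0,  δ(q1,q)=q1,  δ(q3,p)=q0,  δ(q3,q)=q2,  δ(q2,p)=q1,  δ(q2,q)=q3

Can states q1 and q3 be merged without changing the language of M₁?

No

P0 = {q2,q3} | {q0,q1}.
The partition is now stable with 2 blocks: {q2,q3} | {q0,q1}.
q1 and q3 end up in different blocks, so they are distinguishable. For instance, the string 'ε' is accepted from only q3.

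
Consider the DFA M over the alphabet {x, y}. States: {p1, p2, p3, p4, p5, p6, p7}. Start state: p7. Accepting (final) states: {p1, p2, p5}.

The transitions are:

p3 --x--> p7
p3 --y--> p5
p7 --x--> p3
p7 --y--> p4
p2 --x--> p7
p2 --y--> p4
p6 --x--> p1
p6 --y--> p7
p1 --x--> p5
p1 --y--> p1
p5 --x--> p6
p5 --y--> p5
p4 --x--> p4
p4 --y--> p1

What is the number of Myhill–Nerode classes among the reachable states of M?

6

States {p2} cannot be reached from the start state, so discard them.
Start with accepting vs non-accepting: {p1,p5} | {p3,p4,p6,p7}.
Split {p1,p5} by δ(·,x) → {p1} and {p5}.
Refine {p3,p4,p6,p7} on symbol x: members go to different blocks, giving {p3,p4,p7} and {p6}.
Refine {p3,p4,p7} on symbol y: members go to different blocks, giving {p3} and {p4} and {p7}.
The partition is now stable with 6 blocks: {p1} | {p3} | {p5} | {p6} | {p4} | {p7}.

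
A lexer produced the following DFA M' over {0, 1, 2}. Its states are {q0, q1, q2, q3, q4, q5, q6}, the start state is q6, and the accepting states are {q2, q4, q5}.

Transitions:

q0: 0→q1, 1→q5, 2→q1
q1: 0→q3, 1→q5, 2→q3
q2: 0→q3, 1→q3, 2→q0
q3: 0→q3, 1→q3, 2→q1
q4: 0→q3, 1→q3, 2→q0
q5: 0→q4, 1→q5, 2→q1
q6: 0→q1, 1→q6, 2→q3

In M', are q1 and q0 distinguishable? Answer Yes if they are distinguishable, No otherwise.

States {q2} cannot be reached from the start state, so discard them.
P0 = {q4,q5} | {q0,q1,q3,q6}.
Split {q4,q5} by δ(·,0) → {q4} and {q5}.
Refine {q0,q1,q3,q6} on symbol 1: members go to different blocks, giving {q0,q1} and {q3,q6}.
On input 0, block {q0,q1} splits into {q0} and {q1}.
Refine {q3,q6} on symbol 0: members go to different blocks, giving {q3} and {q6}.
The partition is now stable with 6 blocks: {q4} | {q0} | {q5} | {q3} | {q1} | {q6}.
q1 and q0 end up in different blocks, so they are distinguishable. For instance, the string '01' is accepted from only q0.

Yes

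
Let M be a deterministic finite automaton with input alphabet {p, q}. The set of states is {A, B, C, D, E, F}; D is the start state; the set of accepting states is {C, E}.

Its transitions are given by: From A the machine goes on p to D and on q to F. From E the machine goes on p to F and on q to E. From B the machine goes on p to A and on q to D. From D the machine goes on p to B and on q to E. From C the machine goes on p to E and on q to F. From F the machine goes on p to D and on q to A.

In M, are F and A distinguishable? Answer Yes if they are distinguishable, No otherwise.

No

States {C} cannot be reached from the start state, so discard them.
P0 = {E} | {A,B,D,F}.
Refine {A,B,D,F} on symbol q: members go to different blocks, giving {A,B,F} and {D}.
Split {A,B,F} by δ(·,p) → {A,F} and {B}.
Stable partition: {E} | {A,F} | {D} | {B} — 4 equivalence classes.
F and A lie in the same block of the stable partition, so they are equivalent — no string distinguishes them.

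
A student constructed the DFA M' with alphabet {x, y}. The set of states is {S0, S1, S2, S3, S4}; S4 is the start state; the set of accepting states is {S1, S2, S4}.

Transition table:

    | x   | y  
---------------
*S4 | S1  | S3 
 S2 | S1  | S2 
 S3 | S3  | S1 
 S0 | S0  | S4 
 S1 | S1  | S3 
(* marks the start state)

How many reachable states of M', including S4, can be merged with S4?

Reachable states from the start: {S1,S3,S4}. Unreachable: {S0,S2} — drop them.
Start with accepting vs non-accepting: {S1,S4} | {S3}.
Stable partition: {S1,S4} | {S3} — 2 equivalence classes.
State S4 belongs to the block {S1,S4}, which has 2 states.

2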